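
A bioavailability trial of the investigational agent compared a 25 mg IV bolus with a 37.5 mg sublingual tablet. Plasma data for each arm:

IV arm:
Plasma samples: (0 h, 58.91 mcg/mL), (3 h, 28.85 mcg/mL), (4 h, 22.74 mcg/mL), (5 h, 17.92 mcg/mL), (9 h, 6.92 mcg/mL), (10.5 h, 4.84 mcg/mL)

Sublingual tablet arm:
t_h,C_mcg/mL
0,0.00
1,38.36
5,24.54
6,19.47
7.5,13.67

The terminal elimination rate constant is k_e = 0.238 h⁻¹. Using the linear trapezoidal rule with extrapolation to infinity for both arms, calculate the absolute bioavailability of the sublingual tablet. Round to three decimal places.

Trapezoidal AUC_0→10.5 (IV):
  [0→3]: (58.91+28.85)/2 × 3 = 131.64
  [3→4]: (28.85+22.74)/2 × 1 = 25.795
  [4→5]: (22.74+17.92)/2 × 1 = 20.33
  [5→9]: (17.92+6.92)/2 × 4 = 49.68
  [9→10.5]: (6.92+4.84)/2 × 1.5 = 8.82
  Sum = 236.265 mcg/mL·h
IV tail: 4.84/0.238 = 20.336; AUC_iv,0→∞ = 236.265 + 20.336 = 256.601 mcg/mL·h
Trapezoidal AUC_0→7.5 (sublingual tablet):
  [0→1]: (0.00+38.36)/2 × 1 = 19.18
  [1→5]: (38.36+24.54)/2 × 4 = 125.8
  [5→6]: (24.54+19.47)/2 × 1 = 22.005
  [6→7.5]: (19.47+13.67)/2 × 1.5 = 24.855
  Sum = 191.84 mcg/mL·h
sublingual tablet tail: 13.67/0.238 = 57.437; AUC_ev,0→∞ = 191.84 + 57.437 = 249.277 mcg/mL·h
F = (AUC_ev/D_ev)/(AUC_iv/D_iv) = (249.277/37.5)/(256.601/25) = 6.64739/10.26404 = 0.6476

F = 0.648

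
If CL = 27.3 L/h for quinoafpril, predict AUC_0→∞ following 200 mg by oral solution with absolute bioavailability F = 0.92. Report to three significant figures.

AUC = 6.74 mg/L·h

AUC_0→∞ = F × Dose / CL
        = 0.92 × 200 / 27.3 = 6.73993 mg/L·h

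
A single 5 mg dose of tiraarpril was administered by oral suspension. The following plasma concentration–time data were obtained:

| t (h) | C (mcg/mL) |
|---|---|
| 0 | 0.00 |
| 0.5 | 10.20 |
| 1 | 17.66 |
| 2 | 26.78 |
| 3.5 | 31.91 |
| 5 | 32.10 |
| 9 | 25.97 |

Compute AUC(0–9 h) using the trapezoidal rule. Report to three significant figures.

AUC = 240 mcg/mL·h

Trapezoidal AUC_0→9:
  [0→0.5]: (0.00+10.20)/2 × 0.5 = 2.55
  [0.5→1]: (10.20+17.66)/2 × 0.5 = 6.965
  [1→2]: (17.66+26.78)/2 × 1 = 22.22
  [2→3.5]: (26.78+31.91)/2 × 1.5 = 44.0175
  [3.5→5]: (31.91+32.10)/2 × 1.5 = 48.0075
  [5→9]: (32.10+25.97)/2 × 4 = 116.14
  Sum = 239.9 mcg/mL·h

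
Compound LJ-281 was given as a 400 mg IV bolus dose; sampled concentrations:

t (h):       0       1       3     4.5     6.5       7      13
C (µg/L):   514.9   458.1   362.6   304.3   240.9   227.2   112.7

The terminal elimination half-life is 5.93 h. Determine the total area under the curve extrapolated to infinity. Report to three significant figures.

AUC = 4450 µg/L·h

Trapezoidal AUC_0→13:
  [0→1]: (514.9+458.1)/2 × 1 = 486.5
  [1→3]: (458.1+362.6)/2 × 2 = 820.7
  [3→4.5]: (362.6+304.3)/2 × 1.5 = 500.175
  [4.5→6.5]: (304.3+240.9)/2 × 2 = 545.2
  [6.5→7]: (240.9+227.2)/2 × 0.5 = 117.025
  [7→13]: (227.2+112.7)/2 × 6 = 1019.7
  Sum = 3489.3 µg/L·h
k_e = ln2 / t½ = 0.693147 / 5.93 = 0.1169 h^-1
Extrapolated tail: C_last / k_e = 112.7 / 0.1169 = 964.072
AUC_0→∞ = 3489.3 + 964.072 = 4453.372 µg/L·h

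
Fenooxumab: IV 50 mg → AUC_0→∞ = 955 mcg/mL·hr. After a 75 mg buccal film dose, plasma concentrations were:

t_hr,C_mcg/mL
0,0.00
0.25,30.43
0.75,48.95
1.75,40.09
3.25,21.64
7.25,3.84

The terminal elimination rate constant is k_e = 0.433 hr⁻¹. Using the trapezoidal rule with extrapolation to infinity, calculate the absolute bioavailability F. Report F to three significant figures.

Trapezoidal AUC_0→7.25 (buccal film):
  [0→0.25]: (0.00+30.43)/2 × 0.25 = 3.80375
  [0.25→0.75]: (30.43+48.95)/2 × 0.5 = 19.845
  [0.75→1.75]: (48.95+40.09)/2 × 1 = 44.52
  [1.75→3.25]: (40.09+21.64)/2 × 1.5 = 46.2975
  [3.25→7.25]: (21.64+3.84)/2 × 4 = 50.96
  Sum = 165.42625 mcg/mL·hr
Tail: C_last/k_e = 3.84/0.433 = 8.868
AUC_0→∞ (buccal film) = 165.42625 + 8.868 = 174.29425 mcg/mL·hr
F = (AUC_ev/D_ev)/(AUC_iv/D_iv) = (174.29425/75)/(955/50) = 2.32392/19.1 = 0.1217

F = 0.122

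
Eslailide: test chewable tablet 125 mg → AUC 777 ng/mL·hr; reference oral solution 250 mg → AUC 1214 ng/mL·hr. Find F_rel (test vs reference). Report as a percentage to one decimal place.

F_rel = (AUC_test/D_test) / (AUC_ref/D_ref)
      = (777/125) / (1214/250)
      = 6.216 / 4.856 = 1.2801 = 128.01%

F_rel = 128.0%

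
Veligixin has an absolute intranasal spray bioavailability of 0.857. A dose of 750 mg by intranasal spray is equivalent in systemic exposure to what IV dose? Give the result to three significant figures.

Systemic exposure from an extravascular dose = F × D_ev, so the equivalent IV dose is F × D_ev.
D_iv = F × D_ev = 0.857 × 750 = 642.75 mg

D_iv = 643 mg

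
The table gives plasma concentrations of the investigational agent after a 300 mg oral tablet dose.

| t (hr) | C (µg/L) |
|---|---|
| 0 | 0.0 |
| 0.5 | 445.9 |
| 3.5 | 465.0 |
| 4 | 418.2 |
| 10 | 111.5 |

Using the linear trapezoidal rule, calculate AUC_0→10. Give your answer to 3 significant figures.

Trapezoidal AUC_0→10:
  [0→0.5]: (0.0+445.9)/2 × 0.5 = 111.475
  [0.5→3.5]: (445.9+465.0)/2 × 3 = 1366.35
  [3.5→4]: (465.0+418.2)/2 × 0.5 = 220.8
  [4→10]: (418.2+111.5)/2 × 6 = 1589.1
  Sum = 3287.725 µg/L·hr

AUC = 3290 µg/L·hr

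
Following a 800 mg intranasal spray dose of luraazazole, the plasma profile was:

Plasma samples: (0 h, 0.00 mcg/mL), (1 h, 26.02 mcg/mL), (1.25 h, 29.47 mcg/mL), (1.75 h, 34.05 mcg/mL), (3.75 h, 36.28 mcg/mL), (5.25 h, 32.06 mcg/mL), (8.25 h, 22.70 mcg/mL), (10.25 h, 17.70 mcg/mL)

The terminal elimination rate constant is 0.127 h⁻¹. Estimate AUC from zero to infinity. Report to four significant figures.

Trapezoidal AUC_0→10.25:
  [0→1]: (0.00+26.02)/2 × 1 = 13.01
  [1→1.25]: (26.02+29.47)/2 × 0.25 = 6.93625
  [1.25→1.75]: (29.47+34.05)/2 × 0.5 = 15.88
  [1.75→3.75]: (34.05+36.28)/2 × 2 = 70.33
  [3.75→5.25]: (36.28+32.06)/2 × 1.5 = 51.255
  [5.25→8.25]: (32.06+22.70)/2 × 3 = 82.14
  [8.25→10.25]: (22.70+17.70)/2 × 2 = 40.4
  Sum = 279.95125 mcg/mL·h
Extrapolated tail: C_last / k_e = 17.70 / 0.127 = 139.370
AUC_0→∞ = 279.95125 + 139.370 = 419.32125 mcg/mL·h

AUC = 419.3 mcg/mL·h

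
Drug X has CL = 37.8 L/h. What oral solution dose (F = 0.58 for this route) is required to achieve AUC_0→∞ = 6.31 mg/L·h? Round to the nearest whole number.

Dose = 411 mg

Dose = CL × AUC_0→∞ / F
     = 37.8 × 6.31 / 0.58 = 411.238 mg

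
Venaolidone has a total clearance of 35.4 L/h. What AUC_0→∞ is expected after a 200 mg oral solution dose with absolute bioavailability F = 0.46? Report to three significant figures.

AUC_0→∞ = F × Dose / CL
        = 0.46 × 200 / 35.4 = 2.59887 mg/L·h

AUC = 2.60 mg/L·h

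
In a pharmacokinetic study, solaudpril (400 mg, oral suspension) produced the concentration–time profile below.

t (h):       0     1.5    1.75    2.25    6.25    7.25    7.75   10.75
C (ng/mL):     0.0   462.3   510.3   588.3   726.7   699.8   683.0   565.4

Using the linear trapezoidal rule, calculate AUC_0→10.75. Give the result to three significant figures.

AUC = 6300 ng/mL·h

Trapezoidal AUC_0→10.75:
  [0→1.5]: (0.0+462.3)/2 × 1.5 = 346.725
  [1.5→1.75]: (462.3+510.3)/2 × 0.25 = 121.575
  [1.75→2.25]: (510.3+588.3)/2 × 0.5 = 274.65
  [2.25→6.25]: (588.3+726.7)/2 × 4 = 2630.0
  [6.25→7.25]: (726.7+699.8)/2 × 1 = 713.25
  [7.25→7.75]: (699.8+683.0)/2 × 0.5 = 345.7
  [7.75→10.75]: (683.0+565.4)/2 × 3 = 1872.6
  Sum = 6304.5 ng/mL·h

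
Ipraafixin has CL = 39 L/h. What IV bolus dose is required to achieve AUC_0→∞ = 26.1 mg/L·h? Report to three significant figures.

Dose = 1020 mg

Dose_iv = CL × AUC_0→∞
     = 39 × 26.1 = 1017.9 mg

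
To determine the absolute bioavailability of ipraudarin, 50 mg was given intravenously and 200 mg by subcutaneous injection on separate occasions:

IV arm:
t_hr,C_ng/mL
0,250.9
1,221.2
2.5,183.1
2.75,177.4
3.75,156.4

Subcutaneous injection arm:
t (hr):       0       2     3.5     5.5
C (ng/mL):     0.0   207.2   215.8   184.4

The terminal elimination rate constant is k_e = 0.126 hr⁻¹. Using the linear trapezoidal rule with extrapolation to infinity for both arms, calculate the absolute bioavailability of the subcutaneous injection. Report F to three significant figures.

Trapezoidal AUC_0→3.75 (IV):
  [0→1]: (250.9+221.2)/2 × 1 = 236.05
  [1→2.5]: (221.2+183.1)/2 × 1.5 = 303.225
  [2.5→2.75]: (183.1+177.4)/2 × 0.25 = 45.0625
  [2.75→3.75]: (177.4+156.4)/2 × 1 = 166.9
  Sum = 751.2375 ng/mL·hr
IV tail: 156.4/0.126 = 1241.270; AUC_iv,0→∞ = 751.2375 + 1241.270 = 1992.5075 ng/mL·hr
Trapezoidal AUC_0→5.5 (subcutaneous injection):
  [0→2]: (0.0+207.2)/2 × 2 = 207.2
  [2→3.5]: (207.2+215.8)/2 × 1.5 = 317.25
  [3.5→5.5]: (215.8+184.4)/2 × 2 = 400.2
  Sum = 924.65 ng/mL·hr
subcutaneous injection tail: 184.4/0.126 = 1463.492; AUC_ev,0→∞ = 924.65 + 1463.492 = 2388.142 ng/mL·hr
F = (AUC_ev/D_ev)/(AUC_iv/D_iv) = (2388.142/200)/(1992.5075/50) = 11.94071/39.85015 = 0.2996

F = 0.300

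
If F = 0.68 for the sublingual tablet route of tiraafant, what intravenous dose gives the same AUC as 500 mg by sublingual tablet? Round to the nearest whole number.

D_iv = 340 mg

Systemic exposure from an extravascular dose = F × D_ev, so the equivalent IV dose is F × D_ev.
D_iv = F × D_ev = 0.68 × 500 = 340 mg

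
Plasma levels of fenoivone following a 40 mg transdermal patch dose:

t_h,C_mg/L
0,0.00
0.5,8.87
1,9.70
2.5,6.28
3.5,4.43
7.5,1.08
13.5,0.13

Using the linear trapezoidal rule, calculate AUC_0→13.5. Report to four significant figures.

AUC = 38.85 mg/L·h

Trapezoidal AUC_0→13.5:
  [0→0.5]: (0.00+8.87)/2 × 0.5 = 2.2175
  [0.5→1]: (8.87+9.70)/2 × 0.5 = 4.6425
  [1→2.5]: (9.70+6.28)/2 × 1.5 = 11.985
  [2.5→3.5]: (6.28+4.43)/2 × 1 = 5.355
  [3.5→7.5]: (4.43+1.08)/2 × 4 = 11.02
  [7.5→13.5]: (1.08+0.13)/2 × 6 = 3.63
  Sum = 38.85 mg/L·h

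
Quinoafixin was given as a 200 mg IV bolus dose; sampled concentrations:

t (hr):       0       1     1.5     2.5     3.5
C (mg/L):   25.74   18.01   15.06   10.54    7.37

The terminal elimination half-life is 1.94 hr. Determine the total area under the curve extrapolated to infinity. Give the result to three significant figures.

AUC = 72.5 mg/L·hr

Trapezoidal AUC_0→3.5:
  [0→1]: (25.74+18.01)/2 × 1 = 21.875
  [1→1.5]: (18.01+15.06)/2 × 0.5 = 8.2675
  [1.5→2.5]: (15.06+10.54)/2 × 1 = 12.8
  [2.5→3.5]: (10.54+7.37)/2 × 1 = 8.955
  Sum = 51.8975 mg/L·hr
k_e = ln2 / t½ = 0.693147 / 1.94 = 0.3573 hr^-1
Extrapolated tail: C_last / k_e = 7.37 / 0.3573 = 20.627
AUC_0→∞ = 51.8975 + 20.627 = 72.5245 mg/L·hr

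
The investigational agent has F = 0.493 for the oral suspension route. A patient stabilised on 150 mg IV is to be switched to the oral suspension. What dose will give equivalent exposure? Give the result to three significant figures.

For equal systemic exposure: F × D_ev = D_iv
D_ev = D_iv / F = 150 / 0.493 = 304.26 mg

D_oral = 304 mg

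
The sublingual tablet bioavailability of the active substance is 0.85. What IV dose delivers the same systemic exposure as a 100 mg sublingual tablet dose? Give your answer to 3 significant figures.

D_iv = 85.0 mg

Systemic exposure from an extravascular dose = F × D_ev, so the equivalent IV dose is F × D_ev.
D_iv = F × D_ev = 0.85 × 100 = 85 mg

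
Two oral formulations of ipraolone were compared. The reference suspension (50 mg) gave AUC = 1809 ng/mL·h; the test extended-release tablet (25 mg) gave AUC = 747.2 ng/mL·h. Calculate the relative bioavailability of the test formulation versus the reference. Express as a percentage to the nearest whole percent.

F_rel = 83%

F_rel = (AUC_test/D_test) / (AUC_ref/D_ref)
      = (747.2/25) / (1809/50)
      = 29.888 / 36.18 = 0.8261 = 82.61%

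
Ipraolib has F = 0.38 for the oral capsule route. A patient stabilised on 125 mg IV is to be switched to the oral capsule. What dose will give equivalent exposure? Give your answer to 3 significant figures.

D_oral = 329 mg

For equal systemic exposure: F × D_ev = D_iv
D_ev = D_iv / F = 125 / 0.38 = 328.947 mg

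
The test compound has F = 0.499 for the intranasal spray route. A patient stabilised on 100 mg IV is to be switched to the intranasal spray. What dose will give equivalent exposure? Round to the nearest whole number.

D_intranasal = 200 mg

For equal systemic exposure: F × D_ev = D_iv
D_ev = D_iv / F = 100 / 0.499 = 200.401 mg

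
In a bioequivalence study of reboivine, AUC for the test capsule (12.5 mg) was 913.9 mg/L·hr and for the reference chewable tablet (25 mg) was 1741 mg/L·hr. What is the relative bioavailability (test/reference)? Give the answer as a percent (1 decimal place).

F_rel = (AUC_test/D_test) / (AUC_ref/D_ref)
      = (913.9/12.5) / (1741/25)
      = 73.112 / 69.64 = 1.0499 = 104.99%

F_rel = 105.0%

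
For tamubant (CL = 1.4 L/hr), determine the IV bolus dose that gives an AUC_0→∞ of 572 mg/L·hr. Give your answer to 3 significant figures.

Dose_iv = CL × AUC_0→∞
     = 1.4 × 572 = 800.8 mg

Dose = 801 mg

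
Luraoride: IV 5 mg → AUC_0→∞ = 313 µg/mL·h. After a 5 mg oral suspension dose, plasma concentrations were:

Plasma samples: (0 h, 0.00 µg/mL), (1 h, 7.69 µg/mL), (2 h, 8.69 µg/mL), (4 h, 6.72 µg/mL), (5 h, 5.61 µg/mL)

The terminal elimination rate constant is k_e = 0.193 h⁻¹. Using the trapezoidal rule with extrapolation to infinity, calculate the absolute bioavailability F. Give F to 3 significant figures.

F = 0.200

Trapezoidal AUC_0→5 (oral suspension):
  [0→1]: (0.00+7.69)/2 × 1 = 3.845
  [1→2]: (7.69+8.69)/2 × 1 = 8.19
  [2→4]: (8.69+6.72)/2 × 2 = 15.41
  [4→5]: (6.72+5.61)/2 × 1 = 6.165
  Sum = 33.61 µg/mL·h
Tail: C_last/k_e = 5.61/0.193 = 29.067
AUC_0→∞ (oral suspension) = 33.61 + 29.067 = 62.677 µg/mL·h
F = (AUC_ev/D_ev)/(AUC_iv/D_iv) = (62.677/5)/(313/5) = 12.5354/62.6 = 0.2002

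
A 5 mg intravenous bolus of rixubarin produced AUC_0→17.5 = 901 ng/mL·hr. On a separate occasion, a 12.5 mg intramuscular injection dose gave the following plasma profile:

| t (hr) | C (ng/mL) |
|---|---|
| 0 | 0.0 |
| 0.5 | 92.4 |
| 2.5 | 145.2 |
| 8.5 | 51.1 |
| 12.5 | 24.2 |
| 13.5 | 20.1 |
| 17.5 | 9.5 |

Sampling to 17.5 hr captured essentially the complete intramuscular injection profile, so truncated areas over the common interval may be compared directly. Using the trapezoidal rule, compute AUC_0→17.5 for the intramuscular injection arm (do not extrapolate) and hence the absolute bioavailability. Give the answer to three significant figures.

Trapezoidal AUC_0→17.5 (intramuscular injection):
  [0→0.5]: (0.0+92.4)/2 × 0.5 = 23.1
  [0.5→2.5]: (92.4+145.2)/2 × 2 = 237.6
  [2.5→8.5]: (145.2+51.1)/2 × 6 = 588.9
  [8.5→12.5]: (51.1+24.2)/2 × 4 = 150.6
  [12.5→13.5]: (24.2+20.1)/2 × 1 = 22.15
  [13.5→17.5]: (20.1+9.5)/2 × 4 = 59.2
  Sum = 1081.55 ng/mL·hr
F = (AUC_ev/D_ev)/(AUC_iv/D_iv) = (1081.55/12.5)/(901/5) = 86.524/180.2 = 0.4802

F = 0.480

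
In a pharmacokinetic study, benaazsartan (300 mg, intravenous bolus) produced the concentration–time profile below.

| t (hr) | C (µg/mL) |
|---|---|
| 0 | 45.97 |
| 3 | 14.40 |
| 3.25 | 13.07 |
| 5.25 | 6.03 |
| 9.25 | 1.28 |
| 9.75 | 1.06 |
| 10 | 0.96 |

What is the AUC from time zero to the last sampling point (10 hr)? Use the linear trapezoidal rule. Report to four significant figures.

AUC = 128.5 µg/mL·hr

Trapezoidal AUC_0→10:
  [0→3]: (45.97+14.40)/2 × 3 = 90.555
  [3→3.25]: (14.40+13.07)/2 × 0.25 = 3.43375
  [3.25→5.25]: (13.07+6.03)/2 × 2 = 19.1
  [5.25→9.25]: (6.03+1.28)/2 × 4 = 14.62
  [9.25→9.75]: (1.28+1.06)/2 × 0.5 = 0.585
  [9.75→10]: (1.06+0.96)/2 × 0.25 = 0.2525
  Sum = 128.54625 µg/mL·hr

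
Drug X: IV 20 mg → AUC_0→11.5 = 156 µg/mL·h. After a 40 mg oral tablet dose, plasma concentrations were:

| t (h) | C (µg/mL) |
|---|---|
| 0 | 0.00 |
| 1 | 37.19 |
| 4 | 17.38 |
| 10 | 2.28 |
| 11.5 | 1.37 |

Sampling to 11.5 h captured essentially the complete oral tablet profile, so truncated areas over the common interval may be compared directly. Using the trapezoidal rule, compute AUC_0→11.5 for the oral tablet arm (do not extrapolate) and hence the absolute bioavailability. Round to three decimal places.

F = 0.520

Trapezoidal AUC_0→11.5 (oral tablet):
  [0→1]: (0.00+37.19)/2 × 1 = 18.595
  [1→4]: (37.19+17.38)/2 × 3 = 81.855
  [4→10]: (17.38+2.28)/2 × 6 = 58.98
  [10→11.5]: (2.28+1.37)/2 × 1.5 = 2.7375
  Sum = 162.1675 µg/mL·h
F = (AUC_ev/D_ev)/(AUC_iv/D_iv) = (162.1675/40)/(156/20) = 4.0541875/7.8 = 0.5198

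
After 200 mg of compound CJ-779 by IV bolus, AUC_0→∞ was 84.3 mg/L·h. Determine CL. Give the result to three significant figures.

CL = 2.37 L/h

CL = Dose_iv / AUC_0→∞
   = 200 / 84.3 = 2.37248 L/h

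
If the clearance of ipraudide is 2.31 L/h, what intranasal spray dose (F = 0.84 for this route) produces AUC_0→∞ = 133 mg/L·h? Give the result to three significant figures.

Dose = CL × AUC_0→∞ / F
     = 2.31 × 133 / 0.84 = 365.75 mg

Dose = 366 mg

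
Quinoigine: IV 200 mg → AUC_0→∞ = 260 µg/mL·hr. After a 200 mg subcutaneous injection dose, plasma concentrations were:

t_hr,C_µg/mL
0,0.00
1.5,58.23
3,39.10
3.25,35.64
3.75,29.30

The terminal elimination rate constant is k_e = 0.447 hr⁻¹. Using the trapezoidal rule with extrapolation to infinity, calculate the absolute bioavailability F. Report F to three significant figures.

Trapezoidal AUC_0→3.75 (subcutaneous injection):
  [0→1.5]: (0.00+58.23)/2 × 1.5 = 43.6725
  [1.5→3]: (58.23+39.10)/2 × 1.5 = 72.9975
  [3→3.25]: (39.10+35.64)/2 × 0.25 = 9.3425
  [3.25→3.75]: (35.64+29.30)/2 × 0.5 = 16.235
  Sum = 142.2475 µg/mL·hr
Tail: C_last/k_e = 29.30/0.447 = 65.548
AUC_0→∞ (subcutaneous injection) = 142.2475 + 65.548 = 207.7955 µg/mL·hr
F = (AUC_ev/D_ev)/(AUC_iv/D_iv) = (207.7955/200)/(260/200) = 1.0389775/1.3 = 0.7992

F = 0.799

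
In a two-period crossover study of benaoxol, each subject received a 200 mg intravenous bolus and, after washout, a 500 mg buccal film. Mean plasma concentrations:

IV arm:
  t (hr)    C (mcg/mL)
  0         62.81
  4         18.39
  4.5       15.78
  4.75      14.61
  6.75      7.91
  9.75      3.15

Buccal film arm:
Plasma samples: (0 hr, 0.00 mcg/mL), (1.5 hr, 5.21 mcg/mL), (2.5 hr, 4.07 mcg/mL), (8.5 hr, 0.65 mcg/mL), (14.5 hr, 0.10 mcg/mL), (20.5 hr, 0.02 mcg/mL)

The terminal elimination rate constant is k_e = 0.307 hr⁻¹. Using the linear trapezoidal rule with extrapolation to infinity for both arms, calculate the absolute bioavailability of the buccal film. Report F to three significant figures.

Trapezoidal AUC_0→9.75 (IV):
  [0→4]: (62.81+18.39)/2 × 4 = 162.4
  [4→4.5]: (18.39+15.78)/2 × 0.5 = 8.5425
  [4.5→4.75]: (15.78+14.61)/2 × 0.25 = 3.79875
  [4.75→6.75]: (14.61+7.91)/2 × 2 = 22.52
  [6.75→9.75]: (7.91+3.15)/2 × 3 = 16.59
  Sum = 213.85125 mcg/mL·hr
IV tail: 3.15/0.307 = 10.261; AUC_iv,0→∞ = 213.85125 + 10.261 = 224.11225 mcg/mL·hr
Trapezoidal AUC_0→20.5 (buccal film):
  [0→1.5]: (0.00+5.21)/2 × 1.5 = 3.9075
  [1.5→2.5]: (5.21+4.07)/2 × 1 = 4.64
  [2.5→8.5]: (4.07+0.65)/2 × 6 = 14.16
  [8.5→14.5]: (0.65+0.10)/2 × 6 = 2.25
  [14.5→20.5]: (0.10+0.02)/2 × 6 = 0.36
  Sum = 25.3175 mcg/mL·hr
buccal film tail: 0.02/0.307 = 0.065; AUC_ev,0→∞ = 25.3175 + 0.065 = 25.3825 mcg/mL·hr
F = (AUC_ev/D_ev)/(AUC_iv/D_iv) = (25.3825/500)/(224.11225/200) = 0.050765/1.12056 = 0.0453

F = 0.0453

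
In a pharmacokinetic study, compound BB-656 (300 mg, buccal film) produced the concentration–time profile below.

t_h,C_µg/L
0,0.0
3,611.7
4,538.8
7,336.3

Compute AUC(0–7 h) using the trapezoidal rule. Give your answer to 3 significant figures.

Trapezoidal AUC_0→7:
  [0→3]: (0.0+611.7)/2 × 3 = 917.55
  [3→4]: (611.7+538.8)/2 × 1 = 575.25
  [4→7]: (538.8+336.3)/2 × 3 = 1312.65
  Sum = 2805.45 µg/L·h

AUC = 2810 µg/L·h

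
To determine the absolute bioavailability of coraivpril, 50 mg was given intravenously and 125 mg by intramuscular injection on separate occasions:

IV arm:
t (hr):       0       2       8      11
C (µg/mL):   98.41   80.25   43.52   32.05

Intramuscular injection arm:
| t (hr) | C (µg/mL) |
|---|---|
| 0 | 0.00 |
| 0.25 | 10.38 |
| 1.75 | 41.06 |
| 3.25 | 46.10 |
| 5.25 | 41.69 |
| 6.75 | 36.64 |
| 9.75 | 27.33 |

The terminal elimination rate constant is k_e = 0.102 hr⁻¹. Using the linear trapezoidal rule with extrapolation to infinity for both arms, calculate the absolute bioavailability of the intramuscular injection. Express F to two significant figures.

F = 0.25

Trapezoidal AUC_0→11 (IV):
  [0→2]: (98.41+80.25)/2 × 2 = 178.66
  [2→8]: (80.25+43.52)/2 × 6 = 371.31
  [8→11]: (43.52+32.05)/2 × 3 = 113.355
  Sum = 663.325 µg/mL·hr
IV tail: 32.05/0.102 = 314.216; AUC_iv,0→∞ = 663.325 + 314.216 = 977.541 µg/mL·hr
Trapezoidal AUC_0→9.75 (intramuscular injection):
  [0→0.25]: (0.00+10.38)/2 × 0.25 = 1.2975
  [0.25→1.75]: (10.38+41.06)/2 × 1.5 = 38.58
  [1.75→3.25]: (41.06+46.10)/2 × 1.5 = 65.37
  [3.25→5.25]: (46.10+41.69)/2 × 2 = 87.79
  [5.25→6.75]: (41.69+36.64)/2 × 1.5 = 58.7475
  [6.75→9.75]: (36.64+27.33)/2 × 3 = 95.955
  Sum = 347.74 µg/mL·hr
intramuscular injection tail: 27.33/0.102 = 267.941; AUC_ev,0→∞ = 347.74 + 267.941 = 615.681 µg/mL·hr
F = (AUC_ev/D_ev)/(AUC_iv/D_iv) = (615.681/125)/(977.541/50) = 4.925448/19.55082 = 0.2519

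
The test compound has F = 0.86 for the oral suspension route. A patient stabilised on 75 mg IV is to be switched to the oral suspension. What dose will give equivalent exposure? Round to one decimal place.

D_oral = 87.2 mg

For equal systemic exposure: F × D_ev = D_iv
D_ev = D_iv / F = 75 / 0.86 = 87.2093 mg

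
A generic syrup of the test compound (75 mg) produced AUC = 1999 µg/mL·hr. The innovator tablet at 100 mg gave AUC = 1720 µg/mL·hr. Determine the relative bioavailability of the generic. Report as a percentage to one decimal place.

F_rel = 155.0%

F_rel = (AUC_test/D_test) / (AUC_ref/D_ref)
      = (1999/75) / (1720/100)
      = 26.6533 / 17.2 = 1.5496 = 154.96%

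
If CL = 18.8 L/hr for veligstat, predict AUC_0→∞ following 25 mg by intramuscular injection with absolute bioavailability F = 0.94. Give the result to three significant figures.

AUC = 1.25 mg/L·hr

AUC_0→∞ = F × Dose / CL
        = 0.94 × 25 / 18.8 = 1.25 mg/L·hr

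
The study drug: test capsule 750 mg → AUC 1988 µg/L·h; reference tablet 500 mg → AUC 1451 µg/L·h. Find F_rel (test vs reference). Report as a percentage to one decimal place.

F_rel = (AUC_test/D_test) / (AUC_ref/D_ref)
      = (1988/750) / (1451/500)
      = 2.65067 / 2.902 = 0.9134 = 91.34%

F_rel = 91.3%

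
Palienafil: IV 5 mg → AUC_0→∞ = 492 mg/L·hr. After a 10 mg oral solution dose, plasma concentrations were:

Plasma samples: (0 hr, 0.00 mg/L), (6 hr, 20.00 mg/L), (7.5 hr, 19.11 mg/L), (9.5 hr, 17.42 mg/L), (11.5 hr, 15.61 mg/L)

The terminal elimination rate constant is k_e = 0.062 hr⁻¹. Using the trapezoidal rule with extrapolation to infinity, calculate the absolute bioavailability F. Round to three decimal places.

F = 0.417

Trapezoidal AUC_0→11.5 (oral solution):
  [0→6]: (0.00+20.00)/2 × 6 = 60.0
  [6→7.5]: (20.00+19.11)/2 × 1.5 = 29.3325
  [7.5→9.5]: (19.11+17.42)/2 × 2 = 36.53
  [9.5→11.5]: (17.42+15.61)/2 × 2 = 33.03
  Sum = 158.8925 mg/L·hr
Tail: C_last/k_e = 15.61/0.062 = 251.774
AUC_0→∞ (oral solution) = 158.8925 + 251.774 = 410.6665 mg/L·hr
F = (AUC_ev/D_ev)/(AUC_iv/D_iv) = (410.6665/10)/(492/5) = 41.06665/98.4 = 0.4173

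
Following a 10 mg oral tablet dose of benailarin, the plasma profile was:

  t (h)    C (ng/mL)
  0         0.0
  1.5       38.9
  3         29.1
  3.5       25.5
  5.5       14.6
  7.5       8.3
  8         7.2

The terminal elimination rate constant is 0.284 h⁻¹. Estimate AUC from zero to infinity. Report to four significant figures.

Trapezoidal AUC_0→8:
  [0→1.5]: (0.0+38.9)/2 × 1.5 = 29.175
  [1.5→3]: (38.9+29.1)/2 × 1.5 = 51.0
  [3→3.5]: (29.1+25.5)/2 × 0.5 = 13.65
  [3.5→5.5]: (25.5+14.6)/2 × 2 = 40.1
  [5.5→7.5]: (14.6+8.3)/2 × 2 = 22.9
  [7.5→8]: (8.3+7.2)/2 × 0.5 = 3.875
  Sum = 160.7 ng/mL·h
Extrapolated tail: C_last / k_e = 7.2 / 0.284 = 25.352
AUC_0→∞ = 160.7 + 25.352 = 186.052 ng/mL·h

AUC = 186.1 ng/mL·h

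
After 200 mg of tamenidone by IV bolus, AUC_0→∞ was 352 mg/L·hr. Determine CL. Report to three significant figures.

CL = 0.568 L/hr

CL = Dose_iv / AUC_0→∞
   = 200 / 352 = 0.568182 L/hr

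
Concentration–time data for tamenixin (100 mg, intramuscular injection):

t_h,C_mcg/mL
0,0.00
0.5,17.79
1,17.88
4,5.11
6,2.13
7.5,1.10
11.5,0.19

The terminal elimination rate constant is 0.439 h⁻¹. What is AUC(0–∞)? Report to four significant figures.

AUC = 60.53 mcg/mL·h

Trapezoidal AUC_0→11.5:
  [0→0.5]: (0.00+17.79)/2 × 0.5 = 4.4475
  [0.5→1]: (17.79+17.88)/2 × 0.5 = 8.9175
  [1→4]: (17.88+5.11)/2 × 3 = 34.485
  [4→6]: (5.11+2.13)/2 × 2 = 7.24
  [6→7.5]: (2.13+1.10)/2 × 1.5 = 2.4225
  [7.5→11.5]: (1.10+0.19)/2 × 4 = 2.58
  Sum = 60.0925 mcg/mL·h
Extrapolated tail: C_last / k_e = 0.19 / 0.439 = 0.433
AUC_0→∞ = 60.0925 + 0.433 = 60.5255 mcg/mL·h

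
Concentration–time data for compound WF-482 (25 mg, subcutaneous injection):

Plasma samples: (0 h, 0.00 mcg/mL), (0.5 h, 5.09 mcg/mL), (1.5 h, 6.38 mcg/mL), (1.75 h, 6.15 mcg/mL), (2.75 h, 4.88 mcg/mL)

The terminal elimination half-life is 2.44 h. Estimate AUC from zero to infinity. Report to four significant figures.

Trapezoidal AUC_0→2.75:
  [0→0.5]: (0.00+5.09)/2 × 0.5 = 1.2725
  [0.5→1.5]: (5.09+6.38)/2 × 1 = 5.735
  [1.5→1.75]: (6.38+6.15)/2 × 0.25 = 1.56625
  [1.75→2.75]: (6.15+4.88)/2 × 1 = 5.515
  Sum = 14.08875 mcg/mL·h
k_e = ln2 / t½ = 0.693147 / 2.44 = 0.2841 h^-1
Extrapolated tail: C_last / k_e = 4.88 / 0.2841 = 17.177
AUC_0→∞ = 14.08875 + 17.177 = 31.26575 mcg/mL·h

AUC = 31.27 mcg/mL·h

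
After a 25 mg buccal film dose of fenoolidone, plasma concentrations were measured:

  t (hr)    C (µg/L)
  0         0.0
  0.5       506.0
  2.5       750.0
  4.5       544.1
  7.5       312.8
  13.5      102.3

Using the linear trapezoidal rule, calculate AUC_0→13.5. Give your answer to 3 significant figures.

AUC = 5210 µg/L·hr

Trapezoidal AUC_0→13.5:
  [0→0.5]: (0.0+506.0)/2 × 0.5 = 126.5
  [0.5→2.5]: (506.0+750.0)/2 × 2 = 1256.0
  [2.5→4.5]: (750.0+544.1)/2 × 2 = 1294.1
  [4.5→7.5]: (544.1+312.8)/2 × 3 = 1285.35
  [7.5→13.5]: (312.8+102.3)/2 × 6 = 1245.3
  Sum = 5207.25 µg/L·hr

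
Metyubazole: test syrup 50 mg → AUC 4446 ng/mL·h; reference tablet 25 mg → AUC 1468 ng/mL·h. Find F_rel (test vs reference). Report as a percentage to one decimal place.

F_rel = (AUC_test/D_test) / (AUC_ref/D_ref)
      = (4446/50) / (1468/25)
      = 88.92 / 58.72 = 1.5143 = 151.43%

F_rel = 151.4%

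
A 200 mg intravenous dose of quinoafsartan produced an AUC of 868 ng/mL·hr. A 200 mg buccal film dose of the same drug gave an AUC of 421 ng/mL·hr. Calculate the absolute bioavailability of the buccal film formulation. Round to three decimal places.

F = (AUC_ev / D_ev) / (AUC_iv / D_iv)
  = (421/200) / (868/200)
  = 2.105 / 4.34 = 0.4850

F = 0.485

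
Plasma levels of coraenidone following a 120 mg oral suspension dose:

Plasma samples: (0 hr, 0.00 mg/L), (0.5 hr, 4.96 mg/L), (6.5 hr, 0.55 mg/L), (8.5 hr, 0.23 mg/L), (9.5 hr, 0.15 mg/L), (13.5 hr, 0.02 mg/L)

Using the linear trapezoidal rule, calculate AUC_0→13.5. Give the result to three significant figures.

AUC = 19.1 mg/L·hr

Trapezoidal AUC_0→13.5:
  [0→0.5]: (0.00+4.96)/2 × 0.5 = 1.24
  [0.5→6.5]: (4.96+0.55)/2 × 6 = 16.53
  [6.5→8.5]: (0.55+0.23)/2 × 2 = 0.78
  [8.5→9.5]: (0.23+0.15)/2 × 1 = 0.19
  [9.5→13.5]: (0.15+0.02)/2 × 4 = 0.34
  Sum = 19.08 mg/L·hr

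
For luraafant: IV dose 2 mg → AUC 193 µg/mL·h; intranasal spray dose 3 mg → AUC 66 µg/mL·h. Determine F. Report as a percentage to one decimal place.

F = (AUC_ev / D_ev) / (AUC_iv / D_iv)
  = (66/3) / (193/2)
  = 22 / 96.5 = 0.2280
  = 22.80%

F = 22.8%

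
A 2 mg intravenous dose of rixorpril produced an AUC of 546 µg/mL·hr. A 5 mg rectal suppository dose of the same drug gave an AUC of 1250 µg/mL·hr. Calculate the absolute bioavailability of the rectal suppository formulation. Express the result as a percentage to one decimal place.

F = (AUC_ev / D_ev) / (AUC_iv / D_iv)
  = (1250/5) / (546/2)
  = 250 / 273 = 0.9158
  = 91.58%

F = 91.6%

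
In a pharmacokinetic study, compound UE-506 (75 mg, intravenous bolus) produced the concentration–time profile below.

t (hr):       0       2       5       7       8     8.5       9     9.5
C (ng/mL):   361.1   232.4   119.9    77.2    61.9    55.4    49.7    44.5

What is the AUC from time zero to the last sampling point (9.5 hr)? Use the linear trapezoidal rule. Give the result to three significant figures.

AUC = 1470 ng/mL·hr

Trapezoidal AUC_0→9.5:
  [0→2]: (361.1+232.4)/2 × 2 = 593.5
  [2→5]: (232.4+119.9)/2 × 3 = 528.45
  [5→7]: (119.9+77.2)/2 × 2 = 197.1
  [7→8]: (77.2+61.9)/2 × 1 = 69.55
  [8→8.5]: (61.9+55.4)/2 × 0.5 = 29.325
  [8.5→9]: (55.4+49.7)/2 × 0.5 = 26.275
  [9→9.5]: (49.7+44.5)/2 × 0.5 = 23.55
  Sum = 1467.75 ng/mL·hr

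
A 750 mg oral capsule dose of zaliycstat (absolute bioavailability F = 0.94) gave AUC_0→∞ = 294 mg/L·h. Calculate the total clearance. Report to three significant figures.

CL = 2.40 L/h

CL = F × Dose / AUC_0→∞
   = 0.94 × 750 / 294 = 2.39796 L/h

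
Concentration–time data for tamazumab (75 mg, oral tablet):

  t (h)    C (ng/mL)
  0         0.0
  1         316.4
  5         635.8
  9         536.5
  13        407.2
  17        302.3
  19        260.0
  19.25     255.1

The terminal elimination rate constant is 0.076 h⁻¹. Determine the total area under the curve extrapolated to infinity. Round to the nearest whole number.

AUC = 11697 ng/mL·h

Trapezoidal AUC_0→19.25:
  [0→1]: (0.0+316.4)/2 × 1 = 158.2
  [1→5]: (316.4+635.8)/2 × 4 = 1904.4
  [5→9]: (635.8+536.5)/2 × 4 = 2344.6
  [9→13]: (536.5+407.2)/2 × 4 = 1887.4
  [13→17]: (407.2+302.3)/2 × 4 = 1419.0
  [17→19]: (302.3+260.0)/2 × 2 = 562.3
  [19→19.25]: (260.0+255.1)/2 × 0.25 = 64.3875
  Sum = 8340.2875 ng/mL·h
Extrapolated tail: C_last / k_e = 255.1 / 0.076 = 3356.579
AUC_0→∞ = 8340.2875 + 3356.579 = 11696.8665 ng/mL·h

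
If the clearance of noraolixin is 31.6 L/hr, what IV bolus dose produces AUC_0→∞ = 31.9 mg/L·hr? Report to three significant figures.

Dose_iv = CL × AUC_0→∞
     = 31.6 × 31.9 = 1008.04 mg

Dose = 1010 mg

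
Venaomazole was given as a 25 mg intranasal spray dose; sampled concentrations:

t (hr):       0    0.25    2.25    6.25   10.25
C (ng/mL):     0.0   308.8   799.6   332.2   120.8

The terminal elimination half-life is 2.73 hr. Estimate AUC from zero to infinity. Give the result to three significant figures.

AUC = 4790 ng/mL·hr

Trapezoidal AUC_0→10.25:
  [0→0.25]: (0.0+308.8)/2 × 0.25 = 38.6
  [0.25→2.25]: (308.8+799.6)/2 × 2 = 1108.4
  [2.25→6.25]: (799.6+332.2)/2 × 4 = 2263.6
  [6.25→10.25]: (332.2+120.8)/2 × 4 = 906.0
  Sum = 4316.6 ng/mL·hr
k_e = ln2 / t½ = 0.693147 / 2.73 = 0.2539 hr^-1
Extrapolated tail: C_last / k_e = 120.8 / 0.2539 = 475.778
AUC_0→∞ = 4316.6 + 475.778 = 4792.378 ng/mL·hr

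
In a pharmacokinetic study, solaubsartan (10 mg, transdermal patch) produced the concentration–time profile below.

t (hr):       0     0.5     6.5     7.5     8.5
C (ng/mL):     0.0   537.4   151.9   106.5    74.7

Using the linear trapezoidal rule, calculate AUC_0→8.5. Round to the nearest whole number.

AUC = 2422 ng/mL·hr

Trapezoidal AUC_0→8.5:
  [0→0.5]: (0.0+537.4)/2 × 0.5 = 134.35
  [0.5→6.5]: (537.4+151.9)/2 × 6 = 2067.9
  [6.5→7.5]: (151.9+106.5)/2 × 1 = 129.2
  [7.5→8.5]: (106.5+74.7)/2 × 1 = 90.6
  Sum = 2422.05 ng/mL·hr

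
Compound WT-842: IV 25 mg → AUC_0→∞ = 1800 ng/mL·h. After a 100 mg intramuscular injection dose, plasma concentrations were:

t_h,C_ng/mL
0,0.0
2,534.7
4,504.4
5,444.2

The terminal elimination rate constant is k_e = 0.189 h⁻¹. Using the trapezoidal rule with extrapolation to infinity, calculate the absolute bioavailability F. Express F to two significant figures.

Trapezoidal AUC_0→5 (intramuscular injection):
  [0→2]: (0.0+534.7)/2 × 2 = 534.7
  [2→4]: (534.7+504.4)/2 × 2 = 1039.1
  [4→5]: (504.4+444.2)/2 × 1 = 474.3
  Sum = 2048.1 ng/mL·h
Tail: C_last/k_e = 444.2/0.189 = 2350.265
AUC_0→∞ (intramuscular injection) = 2048.1 + 2350.265 = 4398.365 ng/mL·h
F = (AUC_ev/D_ev)/(AUC_iv/D_iv) = (4398.365/100)/(1800/25) = 43.98365/72 = 0.6109

F = 0.61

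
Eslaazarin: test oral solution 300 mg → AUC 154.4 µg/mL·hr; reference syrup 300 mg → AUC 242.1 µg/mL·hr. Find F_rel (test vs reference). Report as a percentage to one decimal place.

F_rel = 63.8%

F_rel = (AUC_test/D_test) / (AUC_ref/D_ref)
      = (154.4/300) / (242.1/300)
      = 0.514667 / 0.807 = 0.6378 = 63.78%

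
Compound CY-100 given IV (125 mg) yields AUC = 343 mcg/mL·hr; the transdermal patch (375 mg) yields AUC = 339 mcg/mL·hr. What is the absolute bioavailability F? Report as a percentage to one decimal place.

F = (AUC_ev / D_ev) / (AUC_iv / D_iv)
  = (339/375) / (343/125)
  = 0.904 / 2.744 = 0.3294
  = 32.94%

F = 32.9%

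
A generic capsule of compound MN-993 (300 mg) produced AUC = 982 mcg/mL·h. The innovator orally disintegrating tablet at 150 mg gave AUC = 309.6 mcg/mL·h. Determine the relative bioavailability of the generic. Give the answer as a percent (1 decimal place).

F_rel = 158.6%

F_rel = (AUC_test/D_test) / (AUC_ref/D_ref)
      = (982/300) / (309.6/150)
      = 3.27333 / 2.064 = 1.5859 = 158.59%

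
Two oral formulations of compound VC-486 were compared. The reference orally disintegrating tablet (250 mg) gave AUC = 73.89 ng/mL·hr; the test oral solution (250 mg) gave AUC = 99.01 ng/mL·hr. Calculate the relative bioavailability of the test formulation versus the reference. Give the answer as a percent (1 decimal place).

F_rel = (AUC_test/D_test) / (AUC_ref/D_ref)
      = (99.01/250) / (73.89/250)
      = 0.39604 / 0.29556 = 1.3400 = 134.00%

F_rel = 134.0%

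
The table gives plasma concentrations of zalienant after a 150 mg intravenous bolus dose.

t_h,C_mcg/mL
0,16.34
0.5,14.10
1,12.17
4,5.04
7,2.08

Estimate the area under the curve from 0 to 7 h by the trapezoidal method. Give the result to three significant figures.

Trapezoidal AUC_0→7:
  [0→0.5]: (16.34+14.10)/2 × 0.5 = 7.61
  [0.5→1]: (14.10+12.17)/2 × 0.5 = 6.5675
  [1→4]: (12.17+5.04)/2 × 3 = 25.815
  [4→7]: (5.04+2.08)/2 × 3 = 10.68
  Sum = 50.6725 mcg/mL·h

AUC = 50.7 mcg/mL·h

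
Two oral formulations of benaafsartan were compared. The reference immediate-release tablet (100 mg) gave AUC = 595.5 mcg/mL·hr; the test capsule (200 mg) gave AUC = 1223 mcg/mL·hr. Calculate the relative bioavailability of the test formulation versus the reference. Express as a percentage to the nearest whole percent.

F_rel = 103%

F_rel = (AUC_test/D_test) / (AUC_ref/D_ref)
      = (1223/200) / (595.5/100)
      = 6.115 / 5.955 = 1.0269 = 102.69%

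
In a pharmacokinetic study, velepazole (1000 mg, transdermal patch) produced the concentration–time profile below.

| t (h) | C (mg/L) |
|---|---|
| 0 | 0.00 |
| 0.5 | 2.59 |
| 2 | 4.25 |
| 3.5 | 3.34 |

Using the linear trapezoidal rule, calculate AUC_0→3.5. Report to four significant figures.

AUC = 11.47 mg/L·h

Trapezoidal AUC_0→3.5:
  [0→0.5]: (0.00+2.59)/2 × 0.5 = 0.6475
  [0.5→2]: (2.59+4.25)/2 × 1.5 = 5.13
  [2→3.5]: (4.25+3.34)/2 × 1.5 = 5.6925
  Sum = 11.47 mg/L·h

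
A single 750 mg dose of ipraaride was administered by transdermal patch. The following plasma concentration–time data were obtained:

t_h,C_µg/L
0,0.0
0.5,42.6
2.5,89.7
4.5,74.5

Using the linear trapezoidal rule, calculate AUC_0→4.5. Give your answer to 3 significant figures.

Trapezoidal AUC_0→4.5:
  [0→0.5]: (0.0+42.6)/2 × 0.5 = 10.65
  [0.5→2.5]: (42.6+89.7)/2 × 2 = 132.3
  [2.5→4.5]: (89.7+74.5)/2 × 2 = 164.2
  Sum = 307.15 µg/L·h

AUC = 307 µg/L·h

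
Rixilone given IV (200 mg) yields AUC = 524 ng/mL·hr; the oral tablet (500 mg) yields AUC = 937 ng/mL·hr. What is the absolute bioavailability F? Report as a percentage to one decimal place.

F = 71.5%

F = (AUC_ev / D_ev) / (AUC_iv / D_iv)
  = (937/500) / (524/200)
  = 1.874 / 2.62 = 0.7153
  = 71.53%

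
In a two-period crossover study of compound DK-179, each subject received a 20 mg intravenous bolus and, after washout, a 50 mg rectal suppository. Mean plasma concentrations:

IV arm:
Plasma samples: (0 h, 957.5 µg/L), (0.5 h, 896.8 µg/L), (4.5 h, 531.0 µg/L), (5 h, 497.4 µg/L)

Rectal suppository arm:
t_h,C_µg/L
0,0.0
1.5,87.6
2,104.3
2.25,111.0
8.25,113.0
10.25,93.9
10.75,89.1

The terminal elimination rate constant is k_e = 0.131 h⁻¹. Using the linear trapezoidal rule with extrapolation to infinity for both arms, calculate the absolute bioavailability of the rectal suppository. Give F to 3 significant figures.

Trapezoidal AUC_0→5 (IV):
  [0→0.5]: (957.5+896.8)/2 × 0.5 = 463.575
  [0.5→4.5]: (896.8+531.0)/2 × 4 = 2855.6
  [4.5→5]: (531.0+497.4)/2 × 0.5 = 257.1
  Sum = 3576.275 µg/L·h
IV tail: 497.4/0.131 = 3796.947; AUC_iv,0→∞ = 3576.275 + 3796.947 = 7373.222 µg/L·h
Trapezoidal AUC_0→10.75 (rectal suppository):
  [0→1.5]: (0.0+87.6)/2 × 1.5 = 65.7
  [1.5→2]: (87.6+104.3)/2 × 0.5 = 47.975
  [2→2.25]: (104.3+111.0)/2 × 0.25 = 26.9125
  [2.25→8.25]: (111.0+113.0)/2 × 6 = 672.0
  [8.25→10.25]: (113.0+93.9)/2 × 2 = 206.9
  [10.25→10.75]: (93.9+89.1)/2 × 0.5 = 45.75
  Sum = 1065.2375 µg/L·h
rectal suppository tail: 89.1/0.131 = 680.153; AUC_ev,0→∞ = 1065.2375 + 680.153 = 1745.3905 µg/L·h
F = (AUC_ev/D_ev)/(AUC_iv/D_iv) = (1745.3905/50)/(7373.222/20) = 34.90781/368.6611 = 0.0947

F = 0.0947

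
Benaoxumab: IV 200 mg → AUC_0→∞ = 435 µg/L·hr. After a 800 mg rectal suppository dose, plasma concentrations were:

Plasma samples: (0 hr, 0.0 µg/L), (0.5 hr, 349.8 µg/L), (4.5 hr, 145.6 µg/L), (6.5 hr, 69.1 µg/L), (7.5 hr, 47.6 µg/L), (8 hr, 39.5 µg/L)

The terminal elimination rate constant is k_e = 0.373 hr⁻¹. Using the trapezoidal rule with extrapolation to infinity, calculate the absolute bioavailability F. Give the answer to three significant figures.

F = 0.850

Trapezoidal AUC_0→8 (rectal suppository):
  [0→0.5]: (0.0+349.8)/2 × 0.5 = 87.45
  [0.5→4.5]: (349.8+145.6)/2 × 4 = 990.8
  [4.5→6.5]: (145.6+69.1)/2 × 2 = 214.7
  [6.5→7.5]: (69.1+47.6)/2 × 1 = 58.35
  [7.5→8]: (47.6+39.5)/2 × 0.5 = 21.775
  Sum = 1373.075 µg/L·hr
Tail: C_last/k_e = 39.5/0.373 = 105.898
AUC_0→∞ (rectal suppository) = 1373.075 + 105.898 = 1478.973 µg/L·hr
F = (AUC_ev/D_ev)/(AUC_iv/D_iv) = (1478.973/800)/(435/200) = 1.84872/2.175 = 0.8500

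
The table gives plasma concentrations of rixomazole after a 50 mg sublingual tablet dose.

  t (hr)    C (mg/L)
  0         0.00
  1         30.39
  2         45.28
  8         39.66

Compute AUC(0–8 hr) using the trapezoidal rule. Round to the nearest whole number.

Trapezoidal AUC_0→8:
  [0→1]: (0.00+30.39)/2 × 1 = 15.195
  [1→2]: (30.39+45.28)/2 × 1 = 37.835
  [2→8]: (45.28+39.66)/2 × 6 = 254.82
  Sum = 307.85 mg/L·hr

AUC = 308 mg/L·hr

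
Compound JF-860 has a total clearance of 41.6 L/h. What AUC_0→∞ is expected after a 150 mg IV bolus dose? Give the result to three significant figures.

AUC = 3.61 mg/L·h

AUC_0→∞ = Dose_iv / CL
        = 150 / 41.6 = 3.60577 mg/L·h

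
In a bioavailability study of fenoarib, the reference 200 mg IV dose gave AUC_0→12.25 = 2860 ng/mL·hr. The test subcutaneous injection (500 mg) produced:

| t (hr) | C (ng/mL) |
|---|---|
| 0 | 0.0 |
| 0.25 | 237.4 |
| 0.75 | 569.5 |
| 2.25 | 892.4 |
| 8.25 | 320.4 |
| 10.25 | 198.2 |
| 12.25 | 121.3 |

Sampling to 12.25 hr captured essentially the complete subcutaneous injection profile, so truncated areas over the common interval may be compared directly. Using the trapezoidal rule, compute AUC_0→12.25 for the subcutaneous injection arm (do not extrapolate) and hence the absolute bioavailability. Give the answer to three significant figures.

Trapezoidal AUC_0→12.25 (subcutaneous injection):
  [0→0.25]: (0.0+237.4)/2 × 0.25 = 29.675
  [0.25→0.75]: (237.4+569.5)/2 × 0.5 = 201.725
  [0.75→2.25]: (569.5+892.4)/2 × 1.5 = 1096.425
  [2.25→8.25]: (892.4+320.4)/2 × 6 = 3638.4
  [8.25→10.25]: (320.4+198.2)/2 × 2 = 518.6
  [10.25→12.25]: (198.2+121.3)/2 × 2 = 319.5
  Sum = 5804.325 ng/mL·hr
F = (AUC_ev/D_ev)/(AUC_iv/D_iv) = (5804.325/500)/(2860/200) = 11.60865/14.3 = 0.8118

F = 0.812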